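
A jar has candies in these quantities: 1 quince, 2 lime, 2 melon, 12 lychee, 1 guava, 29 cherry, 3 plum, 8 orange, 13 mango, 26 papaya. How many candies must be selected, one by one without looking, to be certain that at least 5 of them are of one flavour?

Put each drawn candy into a box by flavour. The largest draw with every box below 5 takes min(count, 4) from each flavour; flavours with fewer than 4 contribute all they have.
Σ min(cᵢ, 4) = 1 + 2 + 2 + 4 + 1 + 4 + 3 + 4 + 4 + 4 = 29.
Draw number 29 + 1 = 30 must push one box to 5.

30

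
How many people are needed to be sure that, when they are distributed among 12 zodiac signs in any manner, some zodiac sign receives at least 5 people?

With 48 people one could put exactly 4 in each of the 12 zodiac signs, and no zodiac sign would reach 5.
One more person must land in a zodiac sign that already has 4, giving it 5.
So 12 × 4 + 1 = 49 people are required.

49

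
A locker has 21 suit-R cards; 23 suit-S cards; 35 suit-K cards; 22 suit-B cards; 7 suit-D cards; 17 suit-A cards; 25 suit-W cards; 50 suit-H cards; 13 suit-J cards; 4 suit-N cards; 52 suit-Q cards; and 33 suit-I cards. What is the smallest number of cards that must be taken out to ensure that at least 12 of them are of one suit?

122

An adversary could hand out at most 11 cards per suit (suit-D, suit-N run out sooner): 11 + 11 + 11 + 11 + 7 + 11 + 11 + 11 + 11 + 4 + 11 + 11 = 121 cards and still no suit has 12.
One more card lands in a suit already at 11, so 122 draws are enough and 121 are not.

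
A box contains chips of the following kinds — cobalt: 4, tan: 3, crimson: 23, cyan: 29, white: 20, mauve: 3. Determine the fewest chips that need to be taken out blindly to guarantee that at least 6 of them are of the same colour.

The 6 colours are the holes; the chips drawn are the pigeons.
To avoid 6 of any one colour, the worst case takes at most 5 of each colour, or every chip of a colour that has fewer than 5.
That gives 4 + 3 + 5 + 5 + 5 + 3 = 25 chips with no colour reaching 6.
The next chip forces some colour to 6, so 25 + 1 = 26.

26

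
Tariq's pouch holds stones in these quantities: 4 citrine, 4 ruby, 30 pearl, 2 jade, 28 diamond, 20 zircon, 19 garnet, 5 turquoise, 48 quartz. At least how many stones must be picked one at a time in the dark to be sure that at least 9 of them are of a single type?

56

The 9 types are the holes; the stones drawn are the pigeons.
To avoid 9 of any one type, the worst case takes at most 8 of each type, or every stone of a type that has fewer than 8.
That gives 4 + 4 + 8 + 2 + 8 + 8 + 8 + 5 + 8 = 55 stones with no type reaching 9.
The next stone forces some type to 9, so 55 + 1 = 56.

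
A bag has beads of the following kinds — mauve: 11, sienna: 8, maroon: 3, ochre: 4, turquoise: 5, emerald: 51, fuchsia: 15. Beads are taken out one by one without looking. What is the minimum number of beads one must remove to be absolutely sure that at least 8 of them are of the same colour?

By the pigeonhole principle, put each drawn bead into a box by colour. The largest draw with every box below 8 takes min(count, 7) from each colour; colours with fewer than 7 contribute all they have.
Σ min(cᵢ, 7) = 7 + 7 + 3 + 4 + 5 + 7 + 7 = 40.
Draw number 40 + 1 = 41 must push one box to 8.

41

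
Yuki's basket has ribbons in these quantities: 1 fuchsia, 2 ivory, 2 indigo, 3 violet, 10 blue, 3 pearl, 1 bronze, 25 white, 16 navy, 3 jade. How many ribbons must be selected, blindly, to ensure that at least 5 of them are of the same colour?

28

An adversary could hand out at most 4 ribbons per colour (7 colours run out sooner): 1 + 2 + 2 + 3 + 4 + 3 + 1 + 4 + 4 + 3 = 27 ribbons and still no colour has 5.
One more ribbon lands in a colour already at 4, so 28 draws are enough and 27 are not.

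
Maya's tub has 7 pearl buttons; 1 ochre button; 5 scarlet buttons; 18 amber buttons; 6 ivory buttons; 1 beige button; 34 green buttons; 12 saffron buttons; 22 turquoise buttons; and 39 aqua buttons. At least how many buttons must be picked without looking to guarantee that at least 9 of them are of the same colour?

61

By pigeonhole, the 10 colours are the holes; the buttons drawn are the pigeons.
To avoid 9 of any one colour, the worst case takes at most 8 of each colour, or every button of a colour that has fewer than 8.
That gives 7 + 1 + 5 + 8 + 6 + 1 + 8 + 8 + 8 + 8 = 60 buttons with no colour reaching 9.
The next button forces some colour to 9, so 60 + 1 = 61.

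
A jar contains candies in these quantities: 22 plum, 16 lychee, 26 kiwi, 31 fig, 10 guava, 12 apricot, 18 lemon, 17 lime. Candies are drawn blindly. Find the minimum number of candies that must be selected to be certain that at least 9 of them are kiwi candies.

In the worst case for collecting kiwi candies, every non-kiwi candy comes out first.
There are 22 + 16 + 31 + 10 + 12 + 18 + 17 = 126 non-kiwi candies altogether.
After those, each further candy must be kiwi, so 126 + 9 = 135 draws guarantee 9 kiwi candies.

135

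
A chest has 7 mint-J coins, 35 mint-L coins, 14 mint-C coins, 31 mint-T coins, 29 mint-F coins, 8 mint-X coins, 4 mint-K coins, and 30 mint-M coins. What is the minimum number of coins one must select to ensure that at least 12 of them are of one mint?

Pigeonhole: the 8 mints are the holes; the coins drawn are the pigeons.
To avoid 12 of any one mint, the worst case takes at most 11 of each mint, or every coin of a mint that has fewer than 11.
That gives 7 + 11 + 11 + 11 + 11 + 8 + 4 + 11 = 74 coins with no mint reaching 12.
The next coin forces some mint to 12, so 74 + 1 = 75.

75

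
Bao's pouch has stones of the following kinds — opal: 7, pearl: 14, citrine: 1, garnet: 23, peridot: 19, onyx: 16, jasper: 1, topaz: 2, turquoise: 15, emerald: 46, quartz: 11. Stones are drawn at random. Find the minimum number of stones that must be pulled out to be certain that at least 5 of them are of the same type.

Put each drawn stone into a box by type. The largest draw with every box below 5 takes min(count, 4) from each type; types with fewer than 4 contribute all they have.
Σ min(cᵢ, 4) = 4 + 4 + 1 + 4 + 4 + 4 + 1 + 2 + 4 + 4 + 4 = 36.
Draw number 36 + 1 = 37 must push one box to 5.

37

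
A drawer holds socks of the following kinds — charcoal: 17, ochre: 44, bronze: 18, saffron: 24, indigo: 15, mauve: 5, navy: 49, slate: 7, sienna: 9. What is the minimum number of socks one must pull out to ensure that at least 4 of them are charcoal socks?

175

In the worst case for collecting charcoal socks, every non-charcoal sock comes out first.
There are 44 + 18 + 24 + 15 + 5 + 49 + 7 + 9 = 171 non-charcoal socks altogether.
After those, each further sock must be charcoal, so 171 + 4 = 175 draws guarantee 4 charcoal socks.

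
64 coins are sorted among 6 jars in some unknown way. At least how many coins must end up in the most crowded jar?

11

The 6 jars are the holes and the 64 coins are the pigeons.
If every jar held at most 10 coins, the total would be at most 6 × 10 = 60, which is less than 64.
So some jar holds at least ⌈64/6⌉ = 11 coins.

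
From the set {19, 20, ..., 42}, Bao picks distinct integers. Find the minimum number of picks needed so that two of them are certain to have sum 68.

Two chosen integers sum to 68 exactly when both halves of some pair {x, 68−x} with 26 ≤ x ≤ 68−x ≤ 42 are chosen — 8 such pairs.
The remaining 8 elements (those with no distinct partner in range) can never complete a 68-sum, so the worst case takes all of them and one from each pair: 8 + 8 = 16.
By the pigeonhole principle, the 17th integer has to be the second member of some pair, so 16 + 1 = 17.

17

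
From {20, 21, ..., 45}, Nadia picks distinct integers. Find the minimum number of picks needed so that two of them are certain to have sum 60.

17

Two chosen integers sum to 60 exactly when both halves of some pair {x, 60−x} with 20 ≤ x ≤ 60−x ≤ 40 are chosen — 10 such pairs.
The remaining 6 elements (those with no distinct partner in range) can never complete a 60-sum, so the worst case takes all of them and one from each pair: 6 + 10 = 16.
By the pigeonhole principle, the 17th integer has to be the second member of some pair, so 16 + 1 = 17.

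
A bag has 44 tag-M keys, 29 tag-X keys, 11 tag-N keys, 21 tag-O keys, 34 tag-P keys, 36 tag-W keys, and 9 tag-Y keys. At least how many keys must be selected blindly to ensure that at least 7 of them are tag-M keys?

In the worst case for collecting tag-M keys, every non-tag-M key comes out first.
There are 29 + 11 + 21 + 34 + 36 + 9 = 140 non-tag-M keys altogether.
After those, each further key must be tag-M, so 140 + 7 = 147 draws guarantee 7 tag-M keys.

147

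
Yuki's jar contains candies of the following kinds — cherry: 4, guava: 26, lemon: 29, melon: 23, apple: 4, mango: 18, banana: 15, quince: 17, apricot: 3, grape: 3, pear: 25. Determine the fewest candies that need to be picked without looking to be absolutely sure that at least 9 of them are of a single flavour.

71

By the pigeonhole principle, the 11 flavours are the holes; the candies drawn are the pigeons.
To avoid 9 of any one flavour, the worst case takes at most 8 of each flavour, or every candy of a flavour that has fewer than 8.
That gives 4 + 8 + 8 + 8 + 4 + 8 + 8 + 8 + 3 + 3 + 8 = 70 candies with no flavour reaching 9.
The next candy forces some flavour to 9, so 70 + 1 = 71.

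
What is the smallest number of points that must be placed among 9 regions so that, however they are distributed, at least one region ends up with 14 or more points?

With 117 points one could put exactly 13 in each of the 9 regions, and no region would reach 14.
One more point must land in a region that already has 13, giving it 14.
So 9 × 13 + 1 = 118 points are required.

118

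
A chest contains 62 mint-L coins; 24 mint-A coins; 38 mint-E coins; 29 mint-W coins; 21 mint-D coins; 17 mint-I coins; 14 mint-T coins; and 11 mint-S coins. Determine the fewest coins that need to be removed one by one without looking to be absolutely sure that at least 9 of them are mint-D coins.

204

In the worst case for collecting mint-D coins, every non-mint-D coin comes out first.
There are 62 + 24 + 38 + 29 + 17 + 14 + 11 = 195 non-mint-D coins altogether.
After those, each further coin must be mint-D, so 195 + 9 = 204 draws guarantee 9 mint-D coins.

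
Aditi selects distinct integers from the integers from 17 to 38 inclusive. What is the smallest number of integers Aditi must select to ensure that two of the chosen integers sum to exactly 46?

17

A set avoiding the sum 46 can contain at most one of each pair {x, 46−x}, plus the 10 elements whose complement lies outside the range or equal to its own complement.
The integers 23, …, 38 (16 of them) are such a set: any two sum to at least 23+24 = 47 > 46.
Any 17th integer completes one of the 6 pairs, so 17 choices force a sum of 46.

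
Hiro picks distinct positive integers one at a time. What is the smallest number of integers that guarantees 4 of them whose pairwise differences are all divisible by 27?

Integers whose pairwise differences are multiples of 27 are exactly those sharing a remainder mod 27. By pigeonhole, the 27 residue classes mod 27 are the pigeonholes.
With 81 integers one could put 3 in each residue class and have no class reach 4.
The 82nd integer pushes some class to 4, so 27·3 + 1 = 82.

82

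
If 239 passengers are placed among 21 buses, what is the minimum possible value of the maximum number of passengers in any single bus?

By pigeonhole, the 21 buses are the holes and the 239 passengers are the pigeons.
If every bus held at most 11 passengers, the total would be at most 21 × 11 = 231, which is less than 239.
So some bus holds at least ⌈239/21⌉ = 12 passengers.

12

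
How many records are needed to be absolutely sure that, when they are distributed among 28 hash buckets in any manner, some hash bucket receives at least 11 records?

281

With 280 records one could put exactly 10 in each of the 28 hash buckets, and no hash bucket would reach 11.
Pigeonhole: one more record must land in a hash bucket that already has 10, giving it 11.
So 28 × 10 + 1 = 281 records are required.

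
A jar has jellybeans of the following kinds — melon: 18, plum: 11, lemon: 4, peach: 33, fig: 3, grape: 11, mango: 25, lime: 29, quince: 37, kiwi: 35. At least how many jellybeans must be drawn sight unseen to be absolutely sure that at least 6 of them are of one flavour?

The 10 flavours are the holes; the jellybeans drawn are the pigeons.
To avoid 6 of any one flavour, the worst case takes at most 5 of each flavour, or every jellybean of a flavour that has fewer than 5.
That gives 5 + 5 + 4 + 5 + 3 + 5 + 5 + 5 + 5 + 5 = 47 jellybeans with no flavour reaching 6.
The next jellybean forces some flavour to 6, so 47 + 1 = 48.

48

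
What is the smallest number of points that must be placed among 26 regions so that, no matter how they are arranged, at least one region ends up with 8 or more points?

With 182 points one could put exactly 7 in each of the 26 regions, and no region would reach 8.
One more point must land in a region that already has 7, giving it 8.
So 26 × 7 + 1 = 183 points are required.

183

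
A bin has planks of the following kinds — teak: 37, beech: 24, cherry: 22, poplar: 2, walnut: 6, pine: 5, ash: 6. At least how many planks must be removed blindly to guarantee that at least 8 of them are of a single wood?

41

An adversary could hand out at most 7 planks per wood (4 woods run out sooner): 7 + 7 + 7 + 2 + 6 + 5 + 6 = 40 planks and still no wood has 8.
One more plank lands in a wood already at 7, so 41 draws are enough and 40 are not.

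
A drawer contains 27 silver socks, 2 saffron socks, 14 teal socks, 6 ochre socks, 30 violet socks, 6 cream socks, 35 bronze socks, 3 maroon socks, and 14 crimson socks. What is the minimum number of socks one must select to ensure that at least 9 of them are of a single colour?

58

An adversary could hand out at most 8 socks per colour (4 colours run out sooner): 8 + 2 + 8 + 6 + 8 + 6 + 8 + 3 + 8 = 57 socks and still no colour has 9.
By pigeonhole, one more sock lands in a colour already at 8, so 58 draws are enough and 57 are not.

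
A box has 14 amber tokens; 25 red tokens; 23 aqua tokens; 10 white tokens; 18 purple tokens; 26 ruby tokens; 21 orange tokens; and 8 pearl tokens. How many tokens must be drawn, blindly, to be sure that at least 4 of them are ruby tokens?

123

In the worst case for collecting ruby tokens, every non-ruby token comes out first.
There are 14 + 25 + 23 + 10 + 18 + 21 + 8 = 119 non-ruby tokens altogether.
After those, each further token must be ruby, so 119 + 4 = 123 draws guarantee 4 ruby tokens.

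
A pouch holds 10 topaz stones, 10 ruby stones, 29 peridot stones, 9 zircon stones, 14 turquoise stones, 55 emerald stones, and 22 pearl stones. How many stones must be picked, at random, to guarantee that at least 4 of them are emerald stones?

98

In the worst case for collecting emerald stones, every non-emerald stone comes out first.
There are 10 + 10 + 29 + 9 + 14 + 22 = 94 non-emerald stones altogether.
After those, each further stone must be emerald, so 94 + 4 = 98 draws guarantee 4 emerald stones.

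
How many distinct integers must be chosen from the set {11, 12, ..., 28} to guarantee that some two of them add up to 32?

14

Group the elements by complementary pair {x, 32−x}: {11,21}, {12,20}, {13,19}, …, giving 5 two-element pairs, the single value 16 (it cannot pair with itself since the integers are distinct), and 7 integers whose partner 32−x falls outside [11,28].
Treating each of those 13 groups as a pigeonhole, one can pick one integer per group — 13 integers — with no two summing to 32.
The 14th integer lands in an occupied pair, forcing a sum of 32.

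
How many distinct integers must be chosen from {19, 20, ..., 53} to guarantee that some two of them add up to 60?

25

Two chosen integers sum to 60 exactly when both halves of some pair {x, 60−x} with 19 ≤ x ≤ 60−x ≤ 41 are chosen — 11 such pairs.
The remaining 13 elements (those with no distinct partner in range) can never complete a 60-sum, so the worst case takes all of them and one from each pair: 13 + 11 = 24.
By the pigeonhole principle, the 25th integer has to be the second member of some pair, so 24 + 1 = 25.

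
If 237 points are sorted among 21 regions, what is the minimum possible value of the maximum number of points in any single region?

By pigeonhole, the 21 regions are the holes and the 237 points are the pigeons.
If every region held at most 11 points, the total would be at most 21 × 11 = 231, which is less than 237.
So some region holds at least ⌈237/21⌉ = 12 points.

12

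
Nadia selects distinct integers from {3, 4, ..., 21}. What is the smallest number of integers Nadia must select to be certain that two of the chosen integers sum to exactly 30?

14

Group the elements by complementary pair {x, 30−x}: {9,21}, {10,20}, {11,19}, …, giving 6 two-element pairs, the single value 15 (it cannot pair with itself since the integers are distinct), and 6 integers whose partner 30−x falls outside [3,21].
Treating each of those 13 groups as a pigeonhole, one can pick one integer per group — 13 integers — with no two summing to 30.
The 14th integer lands in an occupied pair, forcing a sum of 30.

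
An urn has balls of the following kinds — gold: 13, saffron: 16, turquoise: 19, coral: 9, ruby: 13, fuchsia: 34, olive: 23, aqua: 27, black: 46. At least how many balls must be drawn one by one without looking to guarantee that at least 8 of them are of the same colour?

64

An adversary could hand out at most 7 balls per colour: 7 + 7 + 7 + 7 + 7 + 7 + 7 + 7 + 7 = 63 balls and still no colour has 8.
One more ball lands in a colour already at 7, so 64 draws are enough and 63 are not.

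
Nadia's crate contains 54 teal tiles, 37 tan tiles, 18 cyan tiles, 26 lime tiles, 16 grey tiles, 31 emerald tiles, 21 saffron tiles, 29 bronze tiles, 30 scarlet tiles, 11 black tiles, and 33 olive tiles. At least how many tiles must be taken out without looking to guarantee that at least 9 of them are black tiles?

In the worst case for collecting black tiles, every non-black tile comes out first.
There are 54 + 37 + 18 + 26 + 16 + 31 + 21 + 29 + 30 + 33 = 295 non-black tiles altogether.
After those, each further tile must be black, so 295 + 9 = 304 draws guarantee 9 black tiles.

304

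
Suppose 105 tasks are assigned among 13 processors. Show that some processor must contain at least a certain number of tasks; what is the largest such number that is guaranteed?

9

By pigeonhole, the 13 processors are the holes and the 105 tasks are the pigeons.
If every processor held at most 8 tasks, the total would be at most 13 × 8 = 104, which is less than 105.
So some processor holds at least ⌈105/13⌉ = 9 tasks.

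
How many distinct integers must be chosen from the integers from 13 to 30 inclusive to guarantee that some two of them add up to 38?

Two chosen integers sum to 38 exactly when both halves of some pair {x, 38−x} with 13 ≤ x ≤ 38−x ≤ 25 are chosen — 6 such pairs.
The remaining 6 elements (those with no distinct partner in range) can never complete a 38-sum, so the worst case takes all of them and one from each pair: 6 + 6 = 12.
By the pigeonhole principle, the 13th integer has to be the second member of some pair, so 12 + 1 = 13.

13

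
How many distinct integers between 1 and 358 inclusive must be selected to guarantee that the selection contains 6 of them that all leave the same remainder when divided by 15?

By the pigeonhole principle, the 15 residue classes mod 15 are the pigeonholes.
With 75 integers one could put 5 in each residue class and have no class reach 6.
The 76th integer pushes some class to 6, so 15·5 + 1 = 76.

76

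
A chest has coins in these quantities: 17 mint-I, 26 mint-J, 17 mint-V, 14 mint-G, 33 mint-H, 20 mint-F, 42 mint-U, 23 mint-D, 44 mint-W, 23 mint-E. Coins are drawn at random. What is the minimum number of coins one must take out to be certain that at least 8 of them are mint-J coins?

In the worst case for collecting mint-J coins, every non-mint-J coin comes out first.
There are 17 + 17 + 14 + 33 + 20 + 42 + 23 + 44 + 23 = 233 non-mint-J coins altogether.
After those, each further coin must be mint-J, so 233 + 8 = 241 draws guarantee 8 mint-J coins.

241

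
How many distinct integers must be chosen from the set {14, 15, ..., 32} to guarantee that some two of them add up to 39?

14

Two chosen integers sum to 39 exactly when both halves of some pair {x, 39−x} with 14 ≤ x ≤ 39−x ≤ 25 are chosen — 6 such pairs.
The remaining 7 elements (those with no distinct partner in range) can never complete a 39-sum, so the worst case takes all of them and one from each pair: 7 + 6 = 13.
The 14th integer has to be the second member of some pair, so 13 + 1 = 14.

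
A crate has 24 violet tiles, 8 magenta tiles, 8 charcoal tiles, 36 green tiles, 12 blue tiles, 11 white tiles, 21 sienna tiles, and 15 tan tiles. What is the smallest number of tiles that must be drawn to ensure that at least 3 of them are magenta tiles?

130

In the worst case for collecting magenta tiles, every non-magenta tile comes out first.
There are 24 + 8 + 36 + 12 + 11 + 21 + 15 = 127 non-magenta tiles altogether.
After those, each further tile must be magenta, so 127 + 3 = 130 draws guarantee 3 magenta tiles.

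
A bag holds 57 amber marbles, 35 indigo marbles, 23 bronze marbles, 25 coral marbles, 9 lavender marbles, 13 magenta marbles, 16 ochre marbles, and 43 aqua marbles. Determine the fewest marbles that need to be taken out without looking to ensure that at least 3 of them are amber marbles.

In the worst case for collecting amber marbles, every non-amber marble comes out first.
There are 35 + 23 + 25 + 9 + 13 + 16 + 43 = 164 non-amber marbles altogether.
After those, each further marble must be amber, so 164 + 3 = 167 draws guarantee 3 amber marbles.

167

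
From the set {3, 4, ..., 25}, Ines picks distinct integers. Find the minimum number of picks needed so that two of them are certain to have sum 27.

Two chosen integers sum to 27 exactly when both halves of some pair {x, 27−x} with 3 ≤ x ≤ 27−x ≤ 24 are chosen — 11 such pairs.
The remaining 1 element (those with no distinct partner in range) can never complete a 27-sum, so the worst case takes all of them and one from each pair: 1 + 11 = 12.
By the pigeonhole principle, the 13th integer has to be the second member of some pair, so 12 + 1 = 13.

13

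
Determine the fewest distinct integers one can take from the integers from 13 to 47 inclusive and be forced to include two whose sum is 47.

A set avoiding the sum 47 can contain at most one of each pair {x, 47−x}, plus the 13 elements whose complement lies outside the range.
The integers 24, …, 47 (24 of them) are such a set: any two sum to at least 24+25 = 49 > 47.
Pigeonhole: any 25th integer completes one of the 11 pairs, so 25 choices force a sum of 47.

25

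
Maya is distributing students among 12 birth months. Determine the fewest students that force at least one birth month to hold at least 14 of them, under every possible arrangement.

With 156 students one could put exactly 13 in each of the 12 birth months, and no birth month would reach 14.
One more student must land in a birth month that already has 13, giving it 14.
So 12 × 13 + 1 = 157 students are required.

157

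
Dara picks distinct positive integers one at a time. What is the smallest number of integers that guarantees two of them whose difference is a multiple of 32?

33

Integers whose pairwise differences are multiples of 32 are exactly those sharing a remainder mod 32. The 32 residue classes mod 32 are the pigeonholes.
With 32 integers one could put 1 in each residue class and have no class reach 2.
The 33rd integer pushes some class to 2, so 32·1 + 1 = 33.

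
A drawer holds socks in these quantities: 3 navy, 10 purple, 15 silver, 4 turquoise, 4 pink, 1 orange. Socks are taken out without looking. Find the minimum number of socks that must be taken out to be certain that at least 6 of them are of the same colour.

An adversary could hand out at most 5 socks per colour (4 colours run out sooner): 3 + 5 + 5 + 4 + 4 + 1 = 22 socks and still no colour has 6.
By pigeonhole, one more sock lands in a colour already at 5, so 23 draws are enough and 22 are not.

23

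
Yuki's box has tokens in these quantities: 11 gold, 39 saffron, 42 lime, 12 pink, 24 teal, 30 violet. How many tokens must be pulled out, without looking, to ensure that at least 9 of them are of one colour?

49

The 6 colours are the holes; the tokens drawn are the pigeons.
To avoid 9 of any one colour, the worst case takes at most 8 of each colour.
That gives 8 + 8 + 8 + 8 + 8 + 8 = 48 tokens with no colour reaching 9.
The next token forces some colour to 9, so 48 + 1 = 49.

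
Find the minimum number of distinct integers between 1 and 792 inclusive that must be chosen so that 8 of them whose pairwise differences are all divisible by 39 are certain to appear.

274

Integers whose pairwise differences are multiples of 39 are exactly those sharing a remainder mod 39. The 39 residue classes mod 39 are the pigeonholes.
With 273 integers one could put 7 in each residue class and have no class reach 8.
The 274th integer pushes some class to 8, so 39·7 + 1 = 274.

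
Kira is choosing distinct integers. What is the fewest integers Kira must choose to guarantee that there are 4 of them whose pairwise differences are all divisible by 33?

100

Integers whose pairwise differences are multiples of 33 are exactly those sharing a remainder mod 33. By pigeonhole, the 33 residue classes mod 33 are the pigeonholes.
With 99 integers one could put 3 in each residue class and have no class reach 4.
The 100th integer pushes some class to 4, so 33·3 + 1 = 100.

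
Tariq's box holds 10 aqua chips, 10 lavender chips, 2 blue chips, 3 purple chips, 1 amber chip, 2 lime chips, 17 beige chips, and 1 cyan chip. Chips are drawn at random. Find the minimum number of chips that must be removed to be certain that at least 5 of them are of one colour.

22

An adversary could hand out at most 4 chips per colour (5 colours run out sooner): 4 + 4 + 2 + 3 + 1 + 2 + 4 + 1 = 21 chips and still no colour has 5.
One more chip lands in a colour already at 4, so 22 draws are enough and 21 are not.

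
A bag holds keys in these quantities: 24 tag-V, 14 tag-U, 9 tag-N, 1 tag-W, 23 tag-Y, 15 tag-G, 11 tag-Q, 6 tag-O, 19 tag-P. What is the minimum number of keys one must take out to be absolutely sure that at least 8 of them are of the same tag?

By the pigeonhole principle, the 9 tags are the holes; the keys drawn are the pigeons.
To avoid 8 of any one tag, the worst case takes at most 7 of each tag, or every key of a tag that has fewer than 7.
That gives 7 + 7 + 7 + 1 + 7 + 7 + 7 + 6 + 7 = 56 keys with no tag reaching 8.
The next key forces some tag to 8, so 56 + 1 = 57.

57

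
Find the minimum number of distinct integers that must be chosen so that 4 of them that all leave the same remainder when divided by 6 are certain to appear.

19

By the pigeonhole principle, the 6 residue classes mod 6 are the pigeonholes.
With 18 integers one could put 3 in each residue class and have no class reach 4.
The 19th integer pushes some class to 4, so 6·3 + 1 = 19.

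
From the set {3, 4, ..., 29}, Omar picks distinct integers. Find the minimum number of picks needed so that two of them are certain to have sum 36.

17

Group the elements by complementary pair {x, 36−x}: {7,29}, {8,28}, {9,27}, …, giving 11 two-element pairs, the single value 18 (it cannot pair with itself since the integers are distinct), and 4 integers whose partner 36−x falls outside [3,29].
By pigeonhole, treating each of those 16 groups as a pigeonhole, one can pick one integer per group — 16 integers — with no two summing to 36.
The 17th integer lands in an occupied pair, forcing a sum of 36.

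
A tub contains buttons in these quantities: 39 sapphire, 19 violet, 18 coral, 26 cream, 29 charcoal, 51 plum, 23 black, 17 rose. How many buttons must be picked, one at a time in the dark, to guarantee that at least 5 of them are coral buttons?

In the worst case for collecting coral buttons, every non-coral button comes out first.
There are 39 + 19 + 26 + 29 + 51 + 23 + 17 = 204 non-coral buttons altogether.
After those, each further button must be coral, so 204 + 5 = 209 draws guarantee 5 coral buttons.

209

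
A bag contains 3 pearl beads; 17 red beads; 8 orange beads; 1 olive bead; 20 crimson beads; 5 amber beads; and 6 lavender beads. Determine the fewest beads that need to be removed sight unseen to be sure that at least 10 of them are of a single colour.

An adversary could hand out at most 9 beads per colour (5 colours run out sooner): 3 + 9 + 8 + 1 + 9 + 5 + 6 = 41 beads and still no colour has 10.
Pigeonhole: one more bead lands in a colour already at 9, so 42 draws are enough and 41 are not.

42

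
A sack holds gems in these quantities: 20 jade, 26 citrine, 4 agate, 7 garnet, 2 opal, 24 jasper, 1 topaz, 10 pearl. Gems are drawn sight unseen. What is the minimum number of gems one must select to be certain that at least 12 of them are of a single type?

58

An adversary could hand out at most 11 gems per type (5 types run out sooner): 11 + 11 + 4 + 7 + 2 + 11 + 1 + 10 = 57 gems and still no type has 12.
One more gem lands in a type already at 11, so 58 draws are enough and 57 are not.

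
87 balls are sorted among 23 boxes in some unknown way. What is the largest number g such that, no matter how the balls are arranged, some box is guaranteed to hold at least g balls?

4

By pigeonhole, the 23 boxes are the holes and the 87 balls are the pigeons.
If every box held at most 3 balls, the total would be at most 23 × 3 = 69, which is less than 87.
So some box holds at least ⌈87/23⌉ = 4 balls.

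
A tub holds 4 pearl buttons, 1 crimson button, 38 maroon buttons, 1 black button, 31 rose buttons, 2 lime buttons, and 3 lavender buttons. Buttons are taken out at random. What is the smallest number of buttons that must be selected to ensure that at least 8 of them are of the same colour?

26

By the pigeonhole principle, put each drawn button into a box by colour. The largest draw with every box below 8 takes min(count, 7) from each colour; colours with fewer than 7 contribute all they have.
Σ min(cᵢ, 7) = 4 + 1 + 7 + 1 + 7 + 2 + 3 = 25.
Draw number 25 + 1 = 26 must push one box to 8.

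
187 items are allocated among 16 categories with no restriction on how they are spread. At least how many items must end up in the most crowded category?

By pigeonhole, the 16 categories are the holes and the 187 items are the pigeons.
If every category held at most 11 items, the total would be at most 16 × 11 = 176, which is less than 187.
So some category holds at least ⌈187/16⌉ = 12 items.

12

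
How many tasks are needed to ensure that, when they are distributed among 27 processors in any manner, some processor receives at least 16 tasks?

406

With 405 tasks one could put exactly 15 in each of the 27 processors, and no processor would reach 16.
One more task must land in a processor that already has 15, giving it 16.
So 27 × 15 + 1 = 406 tasks are required.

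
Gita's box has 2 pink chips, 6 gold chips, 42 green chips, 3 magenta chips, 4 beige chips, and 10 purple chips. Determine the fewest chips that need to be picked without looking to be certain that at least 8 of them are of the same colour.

30

By pigeonhole, the 6 colours are the holes; the chips drawn are the pigeons.
To avoid 8 of any one colour, the worst case takes at most 7 of each colour, or every chip of a colour that has fewer than 7.
That gives 2 + 6 + 7 + 3 + 4 + 7 = 29 chips with no colour reaching 8.
The next chip forces some colour to 8, so 29 + 1 = 30.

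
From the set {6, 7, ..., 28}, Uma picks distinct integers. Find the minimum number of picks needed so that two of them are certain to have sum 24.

A set avoiding the sum 24 can contain at most one of each pair {x, 24−x}, plus the 11 elements whose complement lies outside the range or equal to its own complement.
The integers 12, …, 28 (17 of them) are such a set: any two sum to at least 12+13 = 25 > 24.
By the pigeonhole principle, any 18th integer completes one of the 6 pairs, so 18 choices force a sum of 24.

18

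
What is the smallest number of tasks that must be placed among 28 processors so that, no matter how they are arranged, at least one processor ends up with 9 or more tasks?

225

With 224 tasks one could put exactly 8 in each of the 28 processors, and no processor would reach 9.
One more task must land in a processor that already has 8, giving it 9.
So 28 × 8 + 1 = 225 tasks are required.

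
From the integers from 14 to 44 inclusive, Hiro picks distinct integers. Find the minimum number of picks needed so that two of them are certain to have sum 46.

A set avoiding the sum 46 can contain at most one of each pair {x, 46−x}, plus the 13 elements whose complement lies outside the range or equal to its own complement.
The integers 23, …, 44 (22 of them) are such a set: any two sum to at least 23+24 = 47 > 46.
Pigeonhole: any 23rd integer completes one of the 9 pairs, so 23 choices force a sum of 46.

23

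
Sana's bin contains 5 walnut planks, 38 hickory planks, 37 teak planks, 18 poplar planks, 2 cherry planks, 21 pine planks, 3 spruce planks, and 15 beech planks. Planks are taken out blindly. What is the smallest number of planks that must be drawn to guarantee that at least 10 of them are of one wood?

The 8 woods are the holes; the planks drawn are the pigeons.
To avoid 10 of any one wood, the worst case takes at most 9 of each wood, or every plank of a wood that has fewer than 9.
That gives 5 + 9 + 9 + 9 + 2 + 9 + 3 + 9 = 55 planks with no wood reaching 10.
The next plank forces some wood to 10, so 55 + 1 = 56.

56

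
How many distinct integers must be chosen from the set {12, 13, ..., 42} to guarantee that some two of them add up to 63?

Group the elements by complementary pair {x, 63−x}: {21,42}, {22,41}, {23,40}, …, giving 11 two-element pairs and 9 integers whose partner 63−x falls outside [12,42].
Treating each of those 20 groups as a pigeonhole, one can pick one integer per group — 20 integers — with no two summing to 63.
The 21st integer lands in an occupied pair, forcing a sum of 63.

21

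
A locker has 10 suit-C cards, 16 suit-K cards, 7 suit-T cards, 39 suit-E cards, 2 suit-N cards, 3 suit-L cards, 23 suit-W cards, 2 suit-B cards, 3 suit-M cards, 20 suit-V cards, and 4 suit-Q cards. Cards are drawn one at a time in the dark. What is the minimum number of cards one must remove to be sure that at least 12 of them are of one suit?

76

An adversary could hand out at most 11 cards per suit (7 suits run out sooner): 10 + 11 + 7 + 11 + 2 + 3 + 11 + 2 + 3 + 11 + 4 = 75 cards and still no suit has 12.
One more card lands in a suit already at 11, so 76 draws are enough and 75 are not.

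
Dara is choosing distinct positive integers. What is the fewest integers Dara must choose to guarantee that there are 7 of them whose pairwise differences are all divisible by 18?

Integers whose pairwise differences are multiples of 18 are exactly those sharing a remainder mod 18. Pigeonhole: the 18 residue classes mod 18 are the pigeonholes.
With 108 integers one could put 6 in each residue class and have no class reach 7.
The 109th integer pushes some class to 7, so 18·6 + 1 = 109.

109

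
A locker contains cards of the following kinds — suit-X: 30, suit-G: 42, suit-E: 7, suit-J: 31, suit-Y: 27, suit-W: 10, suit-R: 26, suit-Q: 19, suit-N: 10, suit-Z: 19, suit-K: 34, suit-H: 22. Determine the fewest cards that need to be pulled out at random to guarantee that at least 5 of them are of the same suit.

By the pigeonhole principle, put each drawn card into a box by suit. The largest draw with every box below 5 takes min(count, 4) from each suit.
Σ min(cᵢ, 4) = 4 + 4 + 4 + 4 + 4 + 4 + 4 + 4 + 4 + 4 + 4 + 4 = 48.
Draw number 48 + 1 = 49 must push one box to 5.

49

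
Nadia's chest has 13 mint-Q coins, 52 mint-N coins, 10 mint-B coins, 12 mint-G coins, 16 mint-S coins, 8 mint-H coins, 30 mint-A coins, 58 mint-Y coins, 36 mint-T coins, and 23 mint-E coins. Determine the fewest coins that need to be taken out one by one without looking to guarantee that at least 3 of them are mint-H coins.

In the worst case for collecting mint-H coins, every non-mint-H coin comes out first.
There are 13 + 52 + 10 + 12 + 16 + 30 + 58 + 36 + 23 = 250 non-mint-H coins altogether.
After those, each further coin must be mint-H, so 250 + 3 = 253 draws guarantee 3 mint-H coins.

253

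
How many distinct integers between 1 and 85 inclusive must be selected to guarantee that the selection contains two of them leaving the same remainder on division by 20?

21

Pigeonhole: the 20 residue classes mod 20 are the pigeonholes.
With 20 integers one could put 1 in each residue class and have no class reach 2.
The 21st integer pushes some class to 2, so 20·1 + 1 = 21.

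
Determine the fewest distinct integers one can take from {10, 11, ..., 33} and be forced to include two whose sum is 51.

A set avoiding the sum 51 can contain at most one of each pair {x, 51−x}, plus the 8 elements whose complement lies outside the range.
The integers 10, …, 25 (16 of them) are such a set: any two sum to at least 10+11 = 21 and at most 24+25 = 49 < 51.
Any 17th integer completes one of the 8 pairs, so 17 choices force a sum of 51.

17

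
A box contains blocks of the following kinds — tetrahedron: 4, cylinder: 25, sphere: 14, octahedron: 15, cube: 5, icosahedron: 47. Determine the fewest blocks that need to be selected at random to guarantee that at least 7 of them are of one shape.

34

By pigeonhole, the 6 shapes are the holes; the blocks drawn are the pigeons.
To avoid 7 of any one shape, the worst case takes at most 6 of each shape, or every block of a shape that has fewer than 6.
That gives 4 + 6 + 6 + 6 + 5 + 6 = 33 blocks with no shape reaching 7.
The next block forces some shape to 7, so 33 + 1 = 34.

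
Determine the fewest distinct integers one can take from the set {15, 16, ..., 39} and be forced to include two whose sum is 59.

16

A set avoiding the sum 59 can contain at most one of each pair {x, 59−x}, plus the 5 elements whose complement lies outside the range.
The integers 15, …, 29 (15 of them) are such a set: any two sum to at least 15+16 = 31 and at most 28+29 = 57 < 59.
By pigeonhole, any 16th integer completes one of the 10 pairs, so 16 choices force a sum of 59.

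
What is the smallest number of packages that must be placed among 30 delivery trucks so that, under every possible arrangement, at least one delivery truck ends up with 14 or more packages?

391

With 390 packages one could put exactly 13 in each of the 30 delivery trucks, and no delivery truck would reach 14.
Pigeonhole: one more package must land in a delivery truck that already has 13, giving it 14.
So 30 × 13 + 1 = 391 packages are required.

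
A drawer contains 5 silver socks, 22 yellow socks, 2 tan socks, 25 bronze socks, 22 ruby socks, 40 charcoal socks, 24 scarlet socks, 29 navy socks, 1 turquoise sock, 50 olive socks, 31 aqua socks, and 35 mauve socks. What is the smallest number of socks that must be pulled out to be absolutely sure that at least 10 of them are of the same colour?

90

By the pigeonhole principle, put each drawn sock into a box by colour. The largest draw with every box below 10 takes min(count, 9) from each colour; colours with fewer than 9 contribute all they have.
Σ min(cᵢ, 9) = 5 + 9 + 2 + 9 + 9 + 9 + 9 + 9 + 1 + 9 + 9 + 9 = 89.
Draw number 89 + 1 = 90 must push one box to 10.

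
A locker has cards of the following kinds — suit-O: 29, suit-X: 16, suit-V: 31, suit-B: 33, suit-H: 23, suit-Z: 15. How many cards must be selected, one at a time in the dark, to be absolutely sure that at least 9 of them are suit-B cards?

In the worst case for collecting suit-B cards, every non-suit-B card comes out first.
There are 29 + 16 + 31 + 23 + 15 = 114 non-suit-B cards altogether.
After those, each further card must be suit-B, so 114 + 9 = 123 draws guarantee 9 suit-B cards.

123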